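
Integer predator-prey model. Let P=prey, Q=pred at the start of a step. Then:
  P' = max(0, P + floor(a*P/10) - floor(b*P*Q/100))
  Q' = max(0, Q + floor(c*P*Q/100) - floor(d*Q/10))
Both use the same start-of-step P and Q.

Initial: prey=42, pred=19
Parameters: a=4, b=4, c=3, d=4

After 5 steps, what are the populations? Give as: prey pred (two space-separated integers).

Answer: 0 11

Derivation:
Step 1: prey: 42+16-31=27; pred: 19+23-7=35
Step 2: prey: 27+10-37=0; pred: 35+28-14=49
Step 3: prey: 0+0-0=0; pred: 49+0-19=30
Step 4: prey: 0+0-0=0; pred: 30+0-12=18
Step 5: prey: 0+0-0=0; pred: 18+0-7=11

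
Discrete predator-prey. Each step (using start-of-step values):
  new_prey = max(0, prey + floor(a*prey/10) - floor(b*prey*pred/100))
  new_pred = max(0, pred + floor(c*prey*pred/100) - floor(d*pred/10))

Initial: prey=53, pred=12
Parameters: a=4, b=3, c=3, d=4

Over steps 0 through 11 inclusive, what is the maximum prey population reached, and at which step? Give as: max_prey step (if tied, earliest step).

Answer: 55 1

Derivation:
Step 1: prey: 53+21-19=55; pred: 12+19-4=27
Step 2: prey: 55+22-44=33; pred: 27+44-10=61
Step 3: prey: 33+13-60=0; pred: 61+60-24=97
Step 4: prey: 0+0-0=0; pred: 97+0-38=59
Step 5: prey: 0+0-0=0; pred: 59+0-23=36
Step 6: prey: 0+0-0=0; pred: 36+0-14=22
Step 7: prey: 0+0-0=0; pred: 22+0-8=14
Step 8: prey: 0+0-0=0; pred: 14+0-5=9
Step 9: prey: 0+0-0=0; pred: 9+0-3=6
Step 10: prey: 0+0-0=0; pred: 6+0-2=4
Step 11: prey: 0+0-0=0; pred: 4+0-1=3
Max prey = 55 at step 1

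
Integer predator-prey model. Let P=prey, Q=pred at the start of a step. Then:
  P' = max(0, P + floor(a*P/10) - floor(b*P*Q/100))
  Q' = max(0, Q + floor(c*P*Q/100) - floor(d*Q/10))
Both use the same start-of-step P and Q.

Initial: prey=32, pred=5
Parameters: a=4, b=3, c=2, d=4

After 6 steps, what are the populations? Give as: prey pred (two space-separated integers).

Answer: 14 56

Derivation:
Step 1: prey: 32+12-4=40; pred: 5+3-2=6
Step 2: prey: 40+16-7=49; pred: 6+4-2=8
Step 3: prey: 49+19-11=57; pred: 8+7-3=12
Step 4: prey: 57+22-20=59; pred: 12+13-4=21
Step 5: prey: 59+23-37=45; pred: 21+24-8=37
Step 6: prey: 45+18-49=14; pred: 37+33-14=56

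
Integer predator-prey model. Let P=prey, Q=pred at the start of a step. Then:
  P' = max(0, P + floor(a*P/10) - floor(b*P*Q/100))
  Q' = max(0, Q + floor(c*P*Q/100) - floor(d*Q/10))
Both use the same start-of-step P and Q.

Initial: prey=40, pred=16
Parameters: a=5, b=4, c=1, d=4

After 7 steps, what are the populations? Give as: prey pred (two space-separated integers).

Step 1: prey: 40+20-25=35; pred: 16+6-6=16
Step 2: prey: 35+17-22=30; pred: 16+5-6=15
Step 3: prey: 30+15-18=27; pred: 15+4-6=13
Step 4: prey: 27+13-14=26; pred: 13+3-5=11
Step 5: prey: 26+13-11=28; pred: 11+2-4=9
Step 6: prey: 28+14-10=32; pred: 9+2-3=8
Step 7: prey: 32+16-10=38; pred: 8+2-3=7

Answer: 38 7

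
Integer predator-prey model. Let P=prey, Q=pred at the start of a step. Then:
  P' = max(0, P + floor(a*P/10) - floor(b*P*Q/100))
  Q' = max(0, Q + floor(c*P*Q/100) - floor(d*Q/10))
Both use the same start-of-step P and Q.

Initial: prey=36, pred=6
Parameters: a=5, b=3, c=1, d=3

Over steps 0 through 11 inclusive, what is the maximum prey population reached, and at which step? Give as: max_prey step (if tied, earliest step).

Answer: 103 5

Derivation:
Step 1: prey: 36+18-6=48; pred: 6+2-1=7
Step 2: prey: 48+24-10=62; pred: 7+3-2=8
Step 3: prey: 62+31-14=79; pred: 8+4-2=10
Step 4: prey: 79+39-23=95; pred: 10+7-3=14
Step 5: prey: 95+47-39=103; pred: 14+13-4=23
Step 6: prey: 103+51-71=83; pred: 23+23-6=40
Step 7: prey: 83+41-99=25; pred: 40+33-12=61
Step 8: prey: 25+12-45=0; pred: 61+15-18=58
Step 9: prey: 0+0-0=0; pred: 58+0-17=41
Step 10: prey: 0+0-0=0; pred: 41+0-12=29
Step 11: prey: 0+0-0=0; pred: 29+0-8=21
Max prey = 103 at step 5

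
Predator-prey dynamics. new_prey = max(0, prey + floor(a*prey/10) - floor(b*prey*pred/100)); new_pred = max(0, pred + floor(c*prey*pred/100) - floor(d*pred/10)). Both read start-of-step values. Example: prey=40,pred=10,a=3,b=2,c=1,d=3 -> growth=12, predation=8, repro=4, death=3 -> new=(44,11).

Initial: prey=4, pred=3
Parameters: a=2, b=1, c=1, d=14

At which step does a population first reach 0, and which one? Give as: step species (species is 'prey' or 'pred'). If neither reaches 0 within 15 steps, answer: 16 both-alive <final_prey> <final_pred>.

Answer: 1 pred

Derivation:
Step 1: prey: 4+0-0=4; pred: 3+0-4=0
First extinction: pred at step 1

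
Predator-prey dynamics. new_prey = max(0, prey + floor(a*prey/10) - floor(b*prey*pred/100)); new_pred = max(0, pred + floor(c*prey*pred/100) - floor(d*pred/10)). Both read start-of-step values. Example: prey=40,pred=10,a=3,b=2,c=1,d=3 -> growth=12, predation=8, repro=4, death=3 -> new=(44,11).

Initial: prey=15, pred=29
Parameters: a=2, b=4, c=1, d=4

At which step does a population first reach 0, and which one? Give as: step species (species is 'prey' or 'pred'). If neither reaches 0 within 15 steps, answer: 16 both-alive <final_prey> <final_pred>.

Answer: 16 both-alive 1 2

Derivation:
Step 1: prey: 15+3-17=1; pred: 29+4-11=22
Step 2: prey: 1+0-0=1; pred: 22+0-8=14
Step 3: prey: 1+0-0=1; pred: 14+0-5=9
Step 4: prey: 1+0-0=1; pred: 9+0-3=6
Step 5: prey: 1+0-0=1; pred: 6+0-2=4
Step 6: prey: 1+0-0=1; pred: 4+0-1=3
Step 7: prey: 1+0-0=1; pred: 3+0-1=2
Step 8: prey: 1+0-0=1; pred: 2+0-0=2
Steps 9-15: state stable at prey=1, pred=2 (no change)
No extinction within 15 steps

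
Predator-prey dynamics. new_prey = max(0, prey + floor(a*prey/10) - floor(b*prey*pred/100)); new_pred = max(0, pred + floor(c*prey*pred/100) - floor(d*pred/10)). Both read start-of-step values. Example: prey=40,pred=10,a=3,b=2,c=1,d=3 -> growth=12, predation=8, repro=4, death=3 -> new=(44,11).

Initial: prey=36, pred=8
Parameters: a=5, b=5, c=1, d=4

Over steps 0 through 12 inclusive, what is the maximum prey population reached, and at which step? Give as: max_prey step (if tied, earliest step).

Step 1: prey: 36+18-14=40; pred: 8+2-3=7
Step 2: prey: 40+20-14=46; pred: 7+2-2=7
Step 3: prey: 46+23-16=53; pred: 7+3-2=8
Step 4: prey: 53+26-21=58; pred: 8+4-3=9
Step 5: prey: 58+29-26=61; pred: 9+5-3=11
Step 6: prey: 61+30-33=58; pred: 11+6-4=13
Step 7: prey: 58+29-37=50; pred: 13+7-5=15
Step 8: prey: 50+25-37=38; pred: 15+7-6=16
Step 9: prey: 38+19-30=27; pred: 16+6-6=16
Step 10: prey: 27+13-21=19; pred: 16+4-6=14
Step 11: prey: 19+9-13=15; pred: 14+2-5=11
Step 12: prey: 15+7-8=14; pred: 11+1-4=8
Max prey = 61 at step 5

Answer: 61 5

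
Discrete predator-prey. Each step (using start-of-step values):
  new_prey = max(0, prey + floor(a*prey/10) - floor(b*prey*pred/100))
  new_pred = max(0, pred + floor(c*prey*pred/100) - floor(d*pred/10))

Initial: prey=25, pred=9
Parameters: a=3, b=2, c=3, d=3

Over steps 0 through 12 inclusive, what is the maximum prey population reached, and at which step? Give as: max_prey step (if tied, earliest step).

Answer: 29 2

Derivation:
Step 1: prey: 25+7-4=28; pred: 9+6-2=13
Step 2: prey: 28+8-7=29; pred: 13+10-3=20
Step 3: prey: 29+8-11=26; pred: 20+17-6=31
Step 4: prey: 26+7-16=17; pred: 31+24-9=46
Step 5: prey: 17+5-15=7; pred: 46+23-13=56
Step 6: prey: 7+2-7=2; pred: 56+11-16=51
Step 7: prey: 2+0-2=0; pred: 51+3-15=39
Step 8: prey: 0+0-0=0; pred: 39+0-11=28
Step 9: prey: 0+0-0=0; pred: 28+0-8=20
Step 10: prey: 0+0-0=0; pred: 20+0-6=14
Step 11: prey: 0+0-0=0; pred: 14+0-4=10
Step 12: prey: 0+0-0=0; pred: 10+0-3=7
Max prey = 29 at step 2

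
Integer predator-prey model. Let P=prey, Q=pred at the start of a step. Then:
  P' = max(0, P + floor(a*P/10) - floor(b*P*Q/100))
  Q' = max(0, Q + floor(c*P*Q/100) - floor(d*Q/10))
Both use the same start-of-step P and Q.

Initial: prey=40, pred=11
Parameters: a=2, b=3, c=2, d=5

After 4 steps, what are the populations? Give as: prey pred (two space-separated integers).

Step 1: prey: 40+8-13=35; pred: 11+8-5=14
Step 2: prey: 35+7-14=28; pred: 14+9-7=16
Step 3: prey: 28+5-13=20; pred: 16+8-8=16
Step 4: prey: 20+4-9=15; pred: 16+6-8=14

Answer: 15 14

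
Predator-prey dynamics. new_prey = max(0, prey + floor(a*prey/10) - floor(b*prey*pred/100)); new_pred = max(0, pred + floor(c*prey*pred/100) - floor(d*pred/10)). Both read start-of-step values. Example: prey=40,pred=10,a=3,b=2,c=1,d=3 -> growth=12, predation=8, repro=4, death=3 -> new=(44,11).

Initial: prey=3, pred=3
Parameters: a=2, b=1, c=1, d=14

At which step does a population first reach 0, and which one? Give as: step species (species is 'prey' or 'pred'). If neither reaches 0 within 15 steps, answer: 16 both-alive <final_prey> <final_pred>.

Answer: 1 pred

Derivation:
Step 1: prey: 3+0-0=3; pred: 3+0-4=0
First extinction: pred at step 1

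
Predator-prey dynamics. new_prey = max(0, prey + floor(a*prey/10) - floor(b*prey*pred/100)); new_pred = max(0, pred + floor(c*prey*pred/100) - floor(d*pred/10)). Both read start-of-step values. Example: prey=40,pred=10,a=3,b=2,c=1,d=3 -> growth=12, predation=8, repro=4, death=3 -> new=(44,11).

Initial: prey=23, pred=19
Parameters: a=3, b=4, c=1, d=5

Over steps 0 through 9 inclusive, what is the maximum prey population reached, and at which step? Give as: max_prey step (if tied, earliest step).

Step 1: prey: 23+6-17=12; pred: 19+4-9=14
Step 2: prey: 12+3-6=9; pred: 14+1-7=8
Step 3: prey: 9+2-2=9; pred: 8+0-4=4
Step 4: prey: 9+2-1=10; pred: 4+0-2=2
Step 5: prey: 10+3-0=13; pred: 2+0-1=1
Step 6: prey: 13+3-0=16; pred: 1+0-0=1
Step 7: prey: 16+4-0=20; pred: 1+0-0=1
Step 8: prey: 20+6-0=26; pred: 1+0-0=1
Step 9: prey: 26+7-1=32; pred: 1+0-0=1
Max prey = 32 at step 9

Answer: 32 9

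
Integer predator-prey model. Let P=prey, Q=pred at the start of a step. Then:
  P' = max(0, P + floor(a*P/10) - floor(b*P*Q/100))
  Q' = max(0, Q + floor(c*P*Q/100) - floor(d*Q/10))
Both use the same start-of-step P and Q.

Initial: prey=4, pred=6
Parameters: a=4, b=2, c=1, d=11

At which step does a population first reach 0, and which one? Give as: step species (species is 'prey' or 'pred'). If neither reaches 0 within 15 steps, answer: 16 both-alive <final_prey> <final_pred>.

Step 1: prey: 4+1-0=5; pred: 6+0-6=0
First extinction: pred at step 1

Answer: 1 pred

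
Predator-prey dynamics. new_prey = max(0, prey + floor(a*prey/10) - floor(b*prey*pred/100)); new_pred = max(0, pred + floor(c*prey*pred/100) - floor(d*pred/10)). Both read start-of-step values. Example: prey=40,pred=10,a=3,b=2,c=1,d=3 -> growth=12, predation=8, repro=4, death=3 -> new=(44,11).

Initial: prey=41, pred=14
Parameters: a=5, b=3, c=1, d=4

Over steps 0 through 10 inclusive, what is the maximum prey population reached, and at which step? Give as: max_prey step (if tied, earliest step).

Step 1: prey: 41+20-17=44; pred: 14+5-5=14
Step 2: prey: 44+22-18=48; pred: 14+6-5=15
Step 3: prey: 48+24-21=51; pred: 15+7-6=16
Step 4: prey: 51+25-24=52; pred: 16+8-6=18
Step 5: prey: 52+26-28=50; pred: 18+9-7=20
Step 6: prey: 50+25-30=45; pred: 20+10-8=22
Step 7: prey: 45+22-29=38; pred: 22+9-8=23
Step 8: prey: 38+19-26=31; pred: 23+8-9=22
Step 9: prey: 31+15-20=26; pred: 22+6-8=20
Step 10: prey: 26+13-15=24; pred: 20+5-8=17
Max prey = 52 at step 4

Answer: 52 4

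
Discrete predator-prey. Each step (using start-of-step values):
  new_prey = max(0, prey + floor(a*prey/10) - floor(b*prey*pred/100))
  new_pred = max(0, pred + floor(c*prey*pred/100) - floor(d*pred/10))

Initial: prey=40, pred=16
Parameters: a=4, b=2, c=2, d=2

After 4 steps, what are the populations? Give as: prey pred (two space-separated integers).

Answer: 1 82

Derivation:
Step 1: prey: 40+16-12=44; pred: 16+12-3=25
Step 2: prey: 44+17-22=39; pred: 25+22-5=42
Step 3: prey: 39+15-32=22; pred: 42+32-8=66
Step 4: prey: 22+8-29=1; pred: 66+29-13=82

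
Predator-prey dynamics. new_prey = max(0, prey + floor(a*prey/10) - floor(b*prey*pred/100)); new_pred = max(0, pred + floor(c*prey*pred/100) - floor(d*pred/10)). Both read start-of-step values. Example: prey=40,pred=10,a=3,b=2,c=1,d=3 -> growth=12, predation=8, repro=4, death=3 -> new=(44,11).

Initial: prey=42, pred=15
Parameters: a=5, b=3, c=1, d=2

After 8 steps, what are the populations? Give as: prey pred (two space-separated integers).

Answer: 3 22

Derivation:
Step 1: prey: 42+21-18=45; pred: 15+6-3=18
Step 2: prey: 45+22-24=43; pred: 18+8-3=23
Step 3: prey: 43+21-29=35; pred: 23+9-4=28
Step 4: prey: 35+17-29=23; pred: 28+9-5=32
Step 5: prey: 23+11-22=12; pred: 32+7-6=33
Step 6: prey: 12+6-11=7; pred: 33+3-6=30
Step 7: prey: 7+3-6=4; pred: 30+2-6=26
Step 8: prey: 4+2-3=3; pred: 26+1-5=22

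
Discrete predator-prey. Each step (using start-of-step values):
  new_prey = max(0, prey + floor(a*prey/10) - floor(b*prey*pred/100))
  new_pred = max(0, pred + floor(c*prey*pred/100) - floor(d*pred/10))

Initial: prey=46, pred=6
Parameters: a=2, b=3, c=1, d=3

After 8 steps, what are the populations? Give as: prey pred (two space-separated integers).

Answer: 20 13

Derivation:
Step 1: prey: 46+9-8=47; pred: 6+2-1=7
Step 2: prey: 47+9-9=47; pred: 7+3-2=8
Step 3: prey: 47+9-11=45; pred: 8+3-2=9
Step 4: prey: 45+9-12=42; pred: 9+4-2=11
Step 5: prey: 42+8-13=37; pred: 11+4-3=12
Step 6: prey: 37+7-13=31; pred: 12+4-3=13
Step 7: prey: 31+6-12=25; pred: 13+4-3=14
Step 8: prey: 25+5-10=20; pred: 14+3-4=13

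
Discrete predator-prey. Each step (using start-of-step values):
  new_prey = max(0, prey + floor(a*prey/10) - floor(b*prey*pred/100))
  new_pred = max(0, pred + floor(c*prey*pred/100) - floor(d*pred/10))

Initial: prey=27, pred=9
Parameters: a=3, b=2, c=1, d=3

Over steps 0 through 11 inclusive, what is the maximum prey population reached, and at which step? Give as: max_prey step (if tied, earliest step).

Answer: 53 7

Derivation:
Step 1: prey: 27+8-4=31; pred: 9+2-2=9
Step 2: prey: 31+9-5=35; pred: 9+2-2=9
Step 3: prey: 35+10-6=39; pred: 9+3-2=10
Step 4: prey: 39+11-7=43; pred: 10+3-3=10
Step 5: prey: 43+12-8=47; pred: 10+4-3=11
Step 6: prey: 47+14-10=51; pred: 11+5-3=13
Step 7: prey: 51+15-13=53; pred: 13+6-3=16
Step 8: prey: 53+15-16=52; pred: 16+8-4=20
Step 9: prey: 52+15-20=47; pred: 20+10-6=24
Step 10: prey: 47+14-22=39; pred: 24+11-7=28
Step 11: prey: 39+11-21=29; pred: 28+10-8=30
Max prey = 53 at step 7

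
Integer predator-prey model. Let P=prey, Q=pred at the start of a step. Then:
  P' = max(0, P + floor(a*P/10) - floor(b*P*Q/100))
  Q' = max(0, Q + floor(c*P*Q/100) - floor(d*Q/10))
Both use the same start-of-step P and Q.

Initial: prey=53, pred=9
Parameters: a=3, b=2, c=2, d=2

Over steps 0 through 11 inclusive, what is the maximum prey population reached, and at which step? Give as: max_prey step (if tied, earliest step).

Step 1: prey: 53+15-9=59; pred: 9+9-1=17
Step 2: prey: 59+17-20=56; pred: 17+20-3=34
Step 3: prey: 56+16-38=34; pred: 34+38-6=66
Step 4: prey: 34+10-44=0; pred: 66+44-13=97
Step 5: prey: 0+0-0=0; pred: 97+0-19=78
Step 6: prey: 0+0-0=0; pred: 78+0-15=63
Step 7: prey: 0+0-0=0; pred: 63+0-12=51
Step 8: prey: 0+0-0=0; pred: 51+0-10=41
Step 9: prey: 0+0-0=0; pred: 41+0-8=33
Step 10: prey: 0+0-0=0; pred: 33+0-6=27
Step 11: prey: 0+0-0=0; pred: 27+0-5=22
Max prey = 59 at step 1

Answer: 59 1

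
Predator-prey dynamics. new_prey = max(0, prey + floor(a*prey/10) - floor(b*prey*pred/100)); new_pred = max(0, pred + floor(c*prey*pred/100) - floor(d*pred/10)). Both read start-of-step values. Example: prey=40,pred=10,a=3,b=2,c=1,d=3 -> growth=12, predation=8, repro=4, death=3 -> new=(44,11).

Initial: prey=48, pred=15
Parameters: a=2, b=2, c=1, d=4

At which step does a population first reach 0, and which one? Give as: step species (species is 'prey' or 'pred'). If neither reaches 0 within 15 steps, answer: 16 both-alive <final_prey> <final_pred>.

Answer: 16 both-alive 47 4

Derivation:
Step 1: prey: 48+9-14=43; pred: 15+7-6=16
Step 2: prey: 43+8-13=38; pred: 16+6-6=16
Step 3: prey: 38+7-12=33; pred: 16+6-6=16
Step 4: prey: 33+6-10=29; pred: 16+5-6=15
Step 5: prey: 29+5-8=26; pred: 15+4-6=13
Step 6: prey: 26+5-6=25; pred: 13+3-5=11
Step 7: prey: 25+5-5=25; pred: 11+2-4=9
Step 8: prey: 25+5-4=26; pred: 9+2-3=8
Step 9: prey: 26+5-4=27; pred: 8+2-3=7
Step 10: prey: 27+5-3=29; pred: 7+1-2=6
Step 11: prey: 29+5-3=31; pred: 6+1-2=5
Step 12: prey: 31+6-3=34; pred: 5+1-2=4
Step 13: prey: 34+6-2=38; pred: 4+1-1=4
Step 14: prey: 38+7-3=42; pred: 4+1-1=4
Step 15: prey: 42+8-3=47; pred: 4+1-1=4
No extinction within 15 steps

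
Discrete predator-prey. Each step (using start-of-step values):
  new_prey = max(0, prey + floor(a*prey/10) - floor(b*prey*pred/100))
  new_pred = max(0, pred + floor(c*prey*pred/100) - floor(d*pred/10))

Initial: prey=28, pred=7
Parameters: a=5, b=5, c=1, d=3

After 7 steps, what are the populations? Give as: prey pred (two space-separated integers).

Answer: 53 18

Derivation:
Step 1: prey: 28+14-9=33; pred: 7+1-2=6
Step 2: prey: 33+16-9=40; pred: 6+1-1=6
Step 3: prey: 40+20-12=48; pred: 6+2-1=7
Step 4: prey: 48+24-16=56; pred: 7+3-2=8
Step 5: prey: 56+28-22=62; pred: 8+4-2=10
Step 6: prey: 62+31-31=62; pred: 10+6-3=13
Step 7: prey: 62+31-40=53; pred: 13+8-3=18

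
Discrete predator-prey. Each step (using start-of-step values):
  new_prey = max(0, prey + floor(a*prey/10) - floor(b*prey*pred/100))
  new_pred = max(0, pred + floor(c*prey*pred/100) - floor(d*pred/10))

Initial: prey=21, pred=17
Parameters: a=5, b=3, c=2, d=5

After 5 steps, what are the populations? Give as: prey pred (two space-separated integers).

Step 1: prey: 21+10-10=21; pred: 17+7-8=16
Step 2: prey: 21+10-10=21; pred: 16+6-8=14
Step 3: prey: 21+10-8=23; pred: 14+5-7=12
Step 4: prey: 23+11-8=26; pred: 12+5-6=11
Step 5: prey: 26+13-8=31; pred: 11+5-5=11

Answer: 31 11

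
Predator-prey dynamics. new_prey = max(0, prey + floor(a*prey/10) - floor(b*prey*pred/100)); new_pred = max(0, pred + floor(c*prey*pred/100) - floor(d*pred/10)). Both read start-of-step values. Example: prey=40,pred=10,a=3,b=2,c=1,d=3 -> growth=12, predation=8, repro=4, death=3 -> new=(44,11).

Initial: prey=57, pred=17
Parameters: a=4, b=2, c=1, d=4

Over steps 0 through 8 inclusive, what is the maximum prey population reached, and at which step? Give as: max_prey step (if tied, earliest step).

Step 1: prey: 57+22-19=60; pred: 17+9-6=20
Step 2: prey: 60+24-24=60; pred: 20+12-8=24
Step 3: prey: 60+24-28=56; pred: 24+14-9=29
Step 4: prey: 56+22-32=46; pred: 29+16-11=34
Step 5: prey: 46+18-31=33; pred: 34+15-13=36
Step 6: prey: 33+13-23=23; pred: 36+11-14=33
Step 7: prey: 23+9-15=17; pred: 33+7-13=27
Step 8: prey: 17+6-9=14; pred: 27+4-10=21
Max prey = 60 at step 1

Answer: 60 1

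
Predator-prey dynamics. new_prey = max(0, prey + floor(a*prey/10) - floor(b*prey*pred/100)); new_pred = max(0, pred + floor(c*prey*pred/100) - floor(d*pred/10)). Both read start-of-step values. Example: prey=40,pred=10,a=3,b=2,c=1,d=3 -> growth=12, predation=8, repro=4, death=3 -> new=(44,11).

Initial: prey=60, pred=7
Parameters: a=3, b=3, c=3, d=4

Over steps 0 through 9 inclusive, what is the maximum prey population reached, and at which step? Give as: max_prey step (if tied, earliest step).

Answer: 66 1

Derivation:
Step 1: prey: 60+18-12=66; pred: 7+12-2=17
Step 2: prey: 66+19-33=52; pred: 17+33-6=44
Step 3: prey: 52+15-68=0; pred: 44+68-17=95
Step 4: prey: 0+0-0=0; pred: 95+0-38=57
Step 5: prey: 0+0-0=0; pred: 57+0-22=35
Step 6: prey: 0+0-0=0; pred: 35+0-14=21
Step 7: prey: 0+0-0=0; pred: 21+0-8=13
Step 8: prey: 0+0-0=0; pred: 13+0-5=8
Step 9: prey: 0+0-0=0; pred: 8+0-3=5
Max prey = 66 at step 1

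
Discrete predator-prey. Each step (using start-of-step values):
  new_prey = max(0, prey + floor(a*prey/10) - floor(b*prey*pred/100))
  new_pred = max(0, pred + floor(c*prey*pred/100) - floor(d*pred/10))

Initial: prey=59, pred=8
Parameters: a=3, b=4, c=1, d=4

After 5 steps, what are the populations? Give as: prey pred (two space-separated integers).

Answer: 28 14

Derivation:
Step 1: prey: 59+17-18=58; pred: 8+4-3=9
Step 2: prey: 58+17-20=55; pred: 9+5-3=11
Step 3: prey: 55+16-24=47; pred: 11+6-4=13
Step 4: prey: 47+14-24=37; pred: 13+6-5=14
Step 5: prey: 37+11-20=28; pred: 14+5-5=14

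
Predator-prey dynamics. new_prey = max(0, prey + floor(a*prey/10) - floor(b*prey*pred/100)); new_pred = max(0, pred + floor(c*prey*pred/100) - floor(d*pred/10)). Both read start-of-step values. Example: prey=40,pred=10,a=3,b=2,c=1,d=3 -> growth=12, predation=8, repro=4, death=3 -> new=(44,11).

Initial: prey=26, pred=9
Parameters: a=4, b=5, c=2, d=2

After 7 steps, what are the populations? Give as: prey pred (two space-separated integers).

Answer: 1 12

Derivation:
Step 1: prey: 26+10-11=25; pred: 9+4-1=12
Step 2: prey: 25+10-15=20; pred: 12+6-2=16
Step 3: prey: 20+8-16=12; pred: 16+6-3=19
Step 4: prey: 12+4-11=5; pred: 19+4-3=20
Step 5: prey: 5+2-5=2; pred: 20+2-4=18
Step 6: prey: 2+0-1=1; pred: 18+0-3=15
Step 7: prey: 1+0-0=1; pred: 15+0-3=12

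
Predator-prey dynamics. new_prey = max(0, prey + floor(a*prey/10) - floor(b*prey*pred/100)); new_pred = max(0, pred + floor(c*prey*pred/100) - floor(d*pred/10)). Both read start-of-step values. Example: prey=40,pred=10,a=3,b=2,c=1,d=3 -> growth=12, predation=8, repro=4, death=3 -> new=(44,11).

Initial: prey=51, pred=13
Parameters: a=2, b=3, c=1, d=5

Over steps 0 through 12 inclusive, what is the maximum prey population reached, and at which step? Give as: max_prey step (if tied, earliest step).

Step 1: prey: 51+10-19=42; pred: 13+6-6=13
Step 2: prey: 42+8-16=34; pred: 13+5-6=12
Step 3: prey: 34+6-12=28; pred: 12+4-6=10
Step 4: prey: 28+5-8=25; pred: 10+2-5=7
Step 5: prey: 25+5-5=25; pred: 7+1-3=5
Step 6: prey: 25+5-3=27; pred: 5+1-2=4
Step 7: prey: 27+5-3=29; pred: 4+1-2=3
Step 8: prey: 29+5-2=32; pred: 3+0-1=2
Step 9: prey: 32+6-1=37; pred: 2+0-1=1
Step 10: prey: 37+7-1=43; pred: 1+0-0=1
Step 11: prey: 43+8-1=50; pred: 1+0-0=1
Step 12: prey: 50+10-1=59; pred: 1+0-0=1
Max prey = 59 at step 12

Answer: 59 12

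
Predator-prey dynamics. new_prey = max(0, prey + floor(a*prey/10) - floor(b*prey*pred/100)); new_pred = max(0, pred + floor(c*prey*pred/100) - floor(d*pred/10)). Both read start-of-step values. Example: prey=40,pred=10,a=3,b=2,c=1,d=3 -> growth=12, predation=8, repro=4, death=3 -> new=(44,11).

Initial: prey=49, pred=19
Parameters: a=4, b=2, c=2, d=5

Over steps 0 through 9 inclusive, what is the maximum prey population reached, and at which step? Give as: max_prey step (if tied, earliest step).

Answer: 50 1

Derivation:
Step 1: prey: 49+19-18=50; pred: 19+18-9=28
Step 2: prey: 50+20-28=42; pred: 28+28-14=42
Step 3: prey: 42+16-35=23; pred: 42+35-21=56
Step 4: prey: 23+9-25=7; pred: 56+25-28=53
Step 5: prey: 7+2-7=2; pred: 53+7-26=34
Step 6: prey: 2+0-1=1; pred: 34+1-17=18
Step 7: prey: 1+0-0=1; pred: 18+0-9=9
Step 8: prey: 1+0-0=1; pred: 9+0-4=5
Step 9: prey: 1+0-0=1; pred: 5+0-2=3
Max prey = 50 at step 1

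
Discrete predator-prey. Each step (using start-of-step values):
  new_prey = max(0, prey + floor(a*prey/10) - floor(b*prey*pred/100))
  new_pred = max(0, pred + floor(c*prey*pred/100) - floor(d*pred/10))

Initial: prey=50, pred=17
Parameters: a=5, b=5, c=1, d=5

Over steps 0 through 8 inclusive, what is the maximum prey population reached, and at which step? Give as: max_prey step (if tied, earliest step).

Step 1: prey: 50+25-42=33; pred: 17+8-8=17
Step 2: prey: 33+16-28=21; pred: 17+5-8=14
Step 3: prey: 21+10-14=17; pred: 14+2-7=9
Step 4: prey: 17+8-7=18; pred: 9+1-4=6
Step 5: prey: 18+9-5=22; pred: 6+1-3=4
Step 6: prey: 22+11-4=29; pred: 4+0-2=2
Step 7: prey: 29+14-2=41; pred: 2+0-1=1
Step 8: prey: 41+20-2=59; pred: 1+0-0=1
Max prey = 59 at step 8

Answer: 59 8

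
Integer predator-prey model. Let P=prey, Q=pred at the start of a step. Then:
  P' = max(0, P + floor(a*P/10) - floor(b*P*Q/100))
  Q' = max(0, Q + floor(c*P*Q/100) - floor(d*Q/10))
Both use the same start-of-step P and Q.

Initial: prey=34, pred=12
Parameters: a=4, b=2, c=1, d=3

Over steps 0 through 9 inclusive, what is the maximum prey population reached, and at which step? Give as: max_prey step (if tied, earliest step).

Step 1: prey: 34+13-8=39; pred: 12+4-3=13
Step 2: prey: 39+15-10=44; pred: 13+5-3=15
Step 3: prey: 44+17-13=48; pred: 15+6-4=17
Step 4: prey: 48+19-16=51; pred: 17+8-5=20
Step 5: prey: 51+20-20=51; pred: 20+10-6=24
Step 6: prey: 51+20-24=47; pred: 24+12-7=29
Step 7: prey: 47+18-27=38; pred: 29+13-8=34
Step 8: prey: 38+15-25=28; pred: 34+12-10=36
Step 9: prey: 28+11-20=19; pred: 36+10-10=36
Max prey = 51 at step 4

Answer: 51 4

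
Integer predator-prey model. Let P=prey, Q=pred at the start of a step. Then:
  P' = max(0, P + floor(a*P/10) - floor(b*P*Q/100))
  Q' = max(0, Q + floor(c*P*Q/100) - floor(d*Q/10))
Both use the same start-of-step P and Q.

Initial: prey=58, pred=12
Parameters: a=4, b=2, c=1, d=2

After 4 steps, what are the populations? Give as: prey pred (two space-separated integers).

Step 1: prey: 58+23-13=68; pred: 12+6-2=16
Step 2: prey: 68+27-21=74; pred: 16+10-3=23
Step 3: prey: 74+29-34=69; pred: 23+17-4=36
Step 4: prey: 69+27-49=47; pred: 36+24-7=53

Answer: 47 53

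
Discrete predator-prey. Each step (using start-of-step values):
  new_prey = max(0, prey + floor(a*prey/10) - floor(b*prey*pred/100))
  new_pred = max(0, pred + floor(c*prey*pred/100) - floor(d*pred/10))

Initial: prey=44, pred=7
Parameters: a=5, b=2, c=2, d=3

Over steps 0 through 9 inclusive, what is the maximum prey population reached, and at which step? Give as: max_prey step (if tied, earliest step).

Step 1: prey: 44+22-6=60; pred: 7+6-2=11
Step 2: prey: 60+30-13=77; pred: 11+13-3=21
Step 3: prey: 77+38-32=83; pred: 21+32-6=47
Step 4: prey: 83+41-78=46; pred: 47+78-14=111
Step 5: prey: 46+23-102=0; pred: 111+102-33=180
Step 6: prey: 0+0-0=0; pred: 180+0-54=126
Step 7: prey: 0+0-0=0; pred: 126+0-37=89
Step 8: prey: 0+0-0=0; pred: 89+0-26=63
Step 9: prey: 0+0-0=0; pred: 63+0-18=45
Max prey = 83 at step 3

Answer: 83 3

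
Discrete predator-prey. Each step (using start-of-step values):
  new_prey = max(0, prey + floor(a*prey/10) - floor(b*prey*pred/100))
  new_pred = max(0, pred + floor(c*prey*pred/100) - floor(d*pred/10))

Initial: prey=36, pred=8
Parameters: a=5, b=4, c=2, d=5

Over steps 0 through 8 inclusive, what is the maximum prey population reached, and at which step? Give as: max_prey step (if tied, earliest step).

Answer: 50 3

Derivation:
Step 1: prey: 36+18-11=43; pred: 8+5-4=9
Step 2: prey: 43+21-15=49; pred: 9+7-4=12
Step 3: prey: 49+24-23=50; pred: 12+11-6=17
Step 4: prey: 50+25-34=41; pred: 17+17-8=26
Step 5: prey: 41+20-42=19; pred: 26+21-13=34
Step 6: prey: 19+9-25=3; pred: 34+12-17=29
Step 7: prey: 3+1-3=1; pred: 29+1-14=16
Step 8: prey: 1+0-0=1; pred: 16+0-8=8
Max prey = 50 at step 3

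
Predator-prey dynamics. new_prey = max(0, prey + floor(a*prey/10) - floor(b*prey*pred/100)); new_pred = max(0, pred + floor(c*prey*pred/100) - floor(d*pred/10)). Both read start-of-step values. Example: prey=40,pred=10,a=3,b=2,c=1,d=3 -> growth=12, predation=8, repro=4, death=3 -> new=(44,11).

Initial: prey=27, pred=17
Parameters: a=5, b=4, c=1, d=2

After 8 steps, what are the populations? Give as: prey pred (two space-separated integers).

Step 1: prey: 27+13-18=22; pred: 17+4-3=18
Step 2: prey: 22+11-15=18; pred: 18+3-3=18
Step 3: prey: 18+9-12=15; pred: 18+3-3=18
Step 4: prey: 15+7-10=12; pred: 18+2-3=17
Step 5: prey: 12+6-8=10; pred: 17+2-3=16
Step 6: prey: 10+5-6=9; pred: 16+1-3=14
Step 7: prey: 9+4-5=8; pred: 14+1-2=13
Step 8: prey: 8+4-4=8; pred: 13+1-2=12

Answer: 8 12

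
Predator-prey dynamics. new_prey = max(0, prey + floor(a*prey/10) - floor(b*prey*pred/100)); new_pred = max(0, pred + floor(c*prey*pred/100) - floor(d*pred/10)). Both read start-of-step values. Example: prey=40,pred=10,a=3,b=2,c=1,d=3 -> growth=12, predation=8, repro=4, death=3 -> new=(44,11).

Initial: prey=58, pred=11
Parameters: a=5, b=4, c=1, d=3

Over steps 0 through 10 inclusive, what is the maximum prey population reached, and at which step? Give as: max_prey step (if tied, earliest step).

Step 1: prey: 58+29-25=62; pred: 11+6-3=14
Step 2: prey: 62+31-34=59; pred: 14+8-4=18
Step 3: prey: 59+29-42=46; pred: 18+10-5=23
Step 4: prey: 46+23-42=27; pred: 23+10-6=27
Step 5: prey: 27+13-29=11; pred: 27+7-8=26
Step 6: prey: 11+5-11=5; pred: 26+2-7=21
Step 7: prey: 5+2-4=3; pred: 21+1-6=16
Step 8: prey: 3+1-1=3; pred: 16+0-4=12
Step 9: prey: 3+1-1=3; pred: 12+0-3=9
Step 10: prey: 3+1-1=3; pred: 9+0-2=7
Max prey = 62 at step 1

Answer: 62 1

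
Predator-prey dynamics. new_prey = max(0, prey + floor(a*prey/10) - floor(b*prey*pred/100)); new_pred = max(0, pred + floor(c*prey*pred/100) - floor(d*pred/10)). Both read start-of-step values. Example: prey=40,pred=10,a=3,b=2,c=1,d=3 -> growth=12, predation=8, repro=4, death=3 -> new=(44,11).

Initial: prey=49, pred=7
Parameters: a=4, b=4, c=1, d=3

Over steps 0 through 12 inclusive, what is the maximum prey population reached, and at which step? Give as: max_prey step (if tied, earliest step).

Step 1: prey: 49+19-13=55; pred: 7+3-2=8
Step 2: prey: 55+22-17=60; pred: 8+4-2=10
Step 3: prey: 60+24-24=60; pred: 10+6-3=13
Step 4: prey: 60+24-31=53; pred: 13+7-3=17
Step 5: prey: 53+21-36=38; pred: 17+9-5=21
Step 6: prey: 38+15-31=22; pred: 21+7-6=22
Step 7: prey: 22+8-19=11; pred: 22+4-6=20
Step 8: prey: 11+4-8=7; pred: 20+2-6=16
Step 9: prey: 7+2-4=5; pred: 16+1-4=13
Step 10: prey: 5+2-2=5; pred: 13+0-3=10
Step 11: prey: 5+2-2=5; pred: 10+0-3=7
Step 12: prey: 5+2-1=6; pred: 7+0-2=5
Max prey = 60 at step 2

Answer: 60 2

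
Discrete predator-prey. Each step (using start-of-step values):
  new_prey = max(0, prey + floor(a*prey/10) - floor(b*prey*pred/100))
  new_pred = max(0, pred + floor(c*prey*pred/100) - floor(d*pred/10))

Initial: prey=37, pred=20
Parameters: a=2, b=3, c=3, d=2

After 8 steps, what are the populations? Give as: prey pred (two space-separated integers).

Step 1: prey: 37+7-22=22; pred: 20+22-4=38
Step 2: prey: 22+4-25=1; pred: 38+25-7=56
Step 3: prey: 1+0-1=0; pred: 56+1-11=46
Step 4: prey: 0+0-0=0; pred: 46+0-9=37
Step 5: prey: 0+0-0=0; pred: 37+0-7=30
Step 6: prey: 0+0-0=0; pred: 30+0-6=24
Step 7: prey: 0+0-0=0; pred: 24+0-4=20
Step 8: prey: 0+0-0=0; pred: 20+0-4=16

Answer: 0 16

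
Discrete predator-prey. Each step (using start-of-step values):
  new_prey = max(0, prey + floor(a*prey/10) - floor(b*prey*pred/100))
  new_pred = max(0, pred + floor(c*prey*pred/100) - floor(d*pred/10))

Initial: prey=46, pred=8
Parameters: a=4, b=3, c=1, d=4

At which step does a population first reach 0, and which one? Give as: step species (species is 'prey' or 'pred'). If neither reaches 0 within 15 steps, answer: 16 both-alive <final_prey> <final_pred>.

Answer: 16 both-alive 15 2

Derivation:
Step 1: prey: 46+18-11=53; pred: 8+3-3=8
Step 2: prey: 53+21-12=62; pred: 8+4-3=9
Step 3: prey: 62+24-16=70; pred: 9+5-3=11
Step 4: prey: 70+28-23=75; pred: 11+7-4=14
Step 5: prey: 75+30-31=74; pred: 14+10-5=19
Step 6: prey: 74+29-42=61; pred: 19+14-7=26
Step 7: prey: 61+24-47=38; pred: 26+15-10=31
Step 8: prey: 38+15-35=18; pred: 31+11-12=30
Step 9: prey: 18+7-16=9; pred: 30+5-12=23
Step 10: prey: 9+3-6=6; pred: 23+2-9=16
Step 11: prey: 6+2-2=6; pred: 16+0-6=10
Step 12: prey: 6+2-1=7; pred: 10+0-4=6
Step 13: prey: 7+2-1=8; pred: 6+0-2=4
Step 14: prey: 8+3-0=11; pred: 4+0-1=3
Step 15: prey: 11+4-0=15; pred: 3+0-1=2
No extinction within 15 steps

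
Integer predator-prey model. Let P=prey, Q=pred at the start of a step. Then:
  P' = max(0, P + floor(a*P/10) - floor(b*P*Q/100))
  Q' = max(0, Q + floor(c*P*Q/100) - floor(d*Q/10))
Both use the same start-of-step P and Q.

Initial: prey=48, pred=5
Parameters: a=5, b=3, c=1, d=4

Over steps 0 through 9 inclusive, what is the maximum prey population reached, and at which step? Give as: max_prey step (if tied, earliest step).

Step 1: prey: 48+24-7=65; pred: 5+2-2=5
Step 2: prey: 65+32-9=88; pred: 5+3-2=6
Step 3: prey: 88+44-15=117; pred: 6+5-2=9
Step 4: prey: 117+58-31=144; pred: 9+10-3=16
Step 5: prey: 144+72-69=147; pred: 16+23-6=33
Step 6: prey: 147+73-145=75; pred: 33+48-13=68
Step 7: prey: 75+37-153=0; pred: 68+51-27=92
Step 8: prey: 0+0-0=0; pred: 92+0-36=56
Step 9: prey: 0+0-0=0; pred: 56+0-22=34
Max prey = 147 at step 5

Answer: 147 5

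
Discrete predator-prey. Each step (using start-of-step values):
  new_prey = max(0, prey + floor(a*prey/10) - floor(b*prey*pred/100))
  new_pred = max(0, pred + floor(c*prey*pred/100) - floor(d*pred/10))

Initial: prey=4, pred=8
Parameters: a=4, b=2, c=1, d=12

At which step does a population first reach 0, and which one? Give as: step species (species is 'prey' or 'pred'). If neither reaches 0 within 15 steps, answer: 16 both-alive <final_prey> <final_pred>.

Step 1: prey: 4+1-0=5; pred: 8+0-9=0
First extinction: pred at step 1

Answer: 1 pred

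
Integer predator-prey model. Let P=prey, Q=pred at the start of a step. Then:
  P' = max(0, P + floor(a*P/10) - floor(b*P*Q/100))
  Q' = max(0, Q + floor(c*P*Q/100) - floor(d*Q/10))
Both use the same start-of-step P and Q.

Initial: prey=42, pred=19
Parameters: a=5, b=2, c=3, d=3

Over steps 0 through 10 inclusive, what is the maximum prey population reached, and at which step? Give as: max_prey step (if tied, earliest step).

Answer: 48 1

Derivation:
Step 1: prey: 42+21-15=48; pred: 19+23-5=37
Step 2: prey: 48+24-35=37; pred: 37+53-11=79
Step 3: prey: 37+18-58=0; pred: 79+87-23=143
Step 4: prey: 0+0-0=0; pred: 143+0-42=101
Step 5: prey: 0+0-0=0; pred: 101+0-30=71
Step 6: prey: 0+0-0=0; pred: 71+0-21=50
Step 7: prey: 0+0-0=0; pred: 50+0-15=35
Step 8: prey: 0+0-0=0; pred: 35+0-10=25
Step 9: prey: 0+0-0=0; pred: 25+0-7=18
Step 10: prey: 0+0-0=0; pred: 18+0-5=13
Max prey = 48 at step 1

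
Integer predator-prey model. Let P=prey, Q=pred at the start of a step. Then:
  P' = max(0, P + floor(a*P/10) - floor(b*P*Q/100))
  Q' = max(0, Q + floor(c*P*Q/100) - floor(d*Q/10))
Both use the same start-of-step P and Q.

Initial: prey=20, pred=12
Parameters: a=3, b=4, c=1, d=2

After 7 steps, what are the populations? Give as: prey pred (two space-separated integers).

Step 1: prey: 20+6-9=17; pred: 12+2-2=12
Step 2: prey: 17+5-8=14; pred: 12+2-2=12
Step 3: prey: 14+4-6=12; pred: 12+1-2=11
Step 4: prey: 12+3-5=10; pred: 11+1-2=10
Step 5: prey: 10+3-4=9; pred: 10+1-2=9
Step 6: prey: 9+2-3=8; pred: 9+0-1=8
Step 7: prey: 8+2-2=8; pred: 8+0-1=7

Answer: 8 7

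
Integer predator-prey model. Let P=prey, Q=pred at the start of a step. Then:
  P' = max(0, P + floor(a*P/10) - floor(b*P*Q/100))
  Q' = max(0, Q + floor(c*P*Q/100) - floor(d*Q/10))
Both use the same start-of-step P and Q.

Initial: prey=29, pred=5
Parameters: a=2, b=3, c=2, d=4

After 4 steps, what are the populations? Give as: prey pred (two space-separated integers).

Answer: 33 9

Derivation:
Step 1: prey: 29+5-4=30; pred: 5+2-2=5
Step 2: prey: 30+6-4=32; pred: 5+3-2=6
Step 3: prey: 32+6-5=33; pred: 6+3-2=7
Step 4: prey: 33+6-6=33; pred: 7+4-2=9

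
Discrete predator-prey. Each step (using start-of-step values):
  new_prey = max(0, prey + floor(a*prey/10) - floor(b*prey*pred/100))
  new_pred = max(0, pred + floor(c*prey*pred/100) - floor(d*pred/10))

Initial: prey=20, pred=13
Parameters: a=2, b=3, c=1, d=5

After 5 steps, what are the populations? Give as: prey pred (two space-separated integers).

Answer: 21 1

Derivation:
Step 1: prey: 20+4-7=17; pred: 13+2-6=9
Step 2: prey: 17+3-4=16; pred: 9+1-4=6
Step 3: prey: 16+3-2=17; pred: 6+0-3=3
Step 4: prey: 17+3-1=19; pred: 3+0-1=2
Step 5: prey: 19+3-1=21; pred: 2+0-1=1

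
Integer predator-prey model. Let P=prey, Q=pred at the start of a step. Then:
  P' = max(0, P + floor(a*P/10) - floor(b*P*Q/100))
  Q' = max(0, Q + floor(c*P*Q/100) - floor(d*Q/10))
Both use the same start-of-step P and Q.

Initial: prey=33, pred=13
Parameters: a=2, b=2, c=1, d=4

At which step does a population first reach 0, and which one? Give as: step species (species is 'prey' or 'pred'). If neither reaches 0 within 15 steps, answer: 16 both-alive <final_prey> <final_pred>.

Answer: 16 both-alive 53 9

Derivation:
Step 1: prey: 33+6-8=31; pred: 13+4-5=12
Step 2: prey: 31+6-7=30; pred: 12+3-4=11
Step 3: prey: 30+6-6=30; pred: 11+3-4=10
Step 4: prey: 30+6-6=30; pred: 10+3-4=9
Step 5: prey: 30+6-5=31; pred: 9+2-3=8
Step 6: prey: 31+6-4=33; pred: 8+2-3=7
Step 7: prey: 33+6-4=35; pred: 7+2-2=7
Step 8: prey: 35+7-4=38; pred: 7+2-2=7
Step 9: prey: 38+7-5=40; pred: 7+2-2=7
Step 10: prey: 40+8-5=43; pred: 7+2-2=7
Step 11: prey: 43+8-6=45; pred: 7+3-2=8
Step 12: prey: 45+9-7=47; pred: 8+3-3=8
Step 13: prey: 47+9-7=49; pred: 8+3-3=8
Step 14: prey: 49+9-7=51; pred: 8+3-3=8
Step 15: prey: 51+10-8=53; pred: 8+4-3=9
No extinction within 15 steps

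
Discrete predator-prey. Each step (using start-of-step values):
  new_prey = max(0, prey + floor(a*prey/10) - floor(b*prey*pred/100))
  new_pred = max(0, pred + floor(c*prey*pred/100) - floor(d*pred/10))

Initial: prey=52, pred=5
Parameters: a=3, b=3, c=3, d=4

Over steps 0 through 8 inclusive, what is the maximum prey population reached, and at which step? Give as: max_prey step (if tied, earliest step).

Step 1: prey: 52+15-7=60; pred: 5+7-2=10
Step 2: prey: 60+18-18=60; pred: 10+18-4=24
Step 3: prey: 60+18-43=35; pred: 24+43-9=58
Step 4: prey: 35+10-60=0; pred: 58+60-23=95
Step 5: prey: 0+0-0=0; pred: 95+0-38=57
Step 6: prey: 0+0-0=0; pred: 57+0-22=35
Step 7: prey: 0+0-0=0; pred: 35+0-14=21
Step 8: prey: 0+0-0=0; pred: 21+0-8=13
Max prey = 60 at step 1

Answer: 60 1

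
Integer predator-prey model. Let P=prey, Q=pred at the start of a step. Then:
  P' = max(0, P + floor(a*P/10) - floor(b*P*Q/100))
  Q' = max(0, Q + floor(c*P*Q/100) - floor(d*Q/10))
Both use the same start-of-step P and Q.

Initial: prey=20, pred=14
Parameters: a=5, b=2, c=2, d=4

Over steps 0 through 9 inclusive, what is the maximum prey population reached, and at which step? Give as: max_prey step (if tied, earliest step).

Step 1: prey: 20+10-5=25; pred: 14+5-5=14
Step 2: prey: 25+12-7=30; pred: 14+7-5=16
Step 3: prey: 30+15-9=36; pred: 16+9-6=19
Step 4: prey: 36+18-13=41; pred: 19+13-7=25
Step 5: prey: 41+20-20=41; pred: 25+20-10=35
Step 6: prey: 41+20-28=33; pred: 35+28-14=49
Step 7: prey: 33+16-32=17; pred: 49+32-19=62
Step 8: prey: 17+8-21=4; pred: 62+21-24=59
Step 9: prey: 4+2-4=2; pred: 59+4-23=40
Max prey = 41 at step 4

Answer: 41 4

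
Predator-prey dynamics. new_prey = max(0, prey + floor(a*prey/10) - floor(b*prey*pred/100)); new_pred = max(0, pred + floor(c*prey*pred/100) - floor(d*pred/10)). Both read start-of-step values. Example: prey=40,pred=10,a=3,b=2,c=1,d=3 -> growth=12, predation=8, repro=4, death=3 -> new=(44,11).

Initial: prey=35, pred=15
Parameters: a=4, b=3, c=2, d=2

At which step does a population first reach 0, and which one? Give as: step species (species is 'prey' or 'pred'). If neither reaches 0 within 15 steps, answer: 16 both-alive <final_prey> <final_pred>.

Answer: 5 prey

Derivation:
Step 1: prey: 35+14-15=34; pred: 15+10-3=22
Step 2: prey: 34+13-22=25; pred: 22+14-4=32
Step 3: prey: 25+10-24=11; pred: 32+16-6=42
Step 4: prey: 11+4-13=2; pred: 42+9-8=43
Step 5: prey: 2+0-2=0; pred: 43+1-8=36
First extinction: prey at step 5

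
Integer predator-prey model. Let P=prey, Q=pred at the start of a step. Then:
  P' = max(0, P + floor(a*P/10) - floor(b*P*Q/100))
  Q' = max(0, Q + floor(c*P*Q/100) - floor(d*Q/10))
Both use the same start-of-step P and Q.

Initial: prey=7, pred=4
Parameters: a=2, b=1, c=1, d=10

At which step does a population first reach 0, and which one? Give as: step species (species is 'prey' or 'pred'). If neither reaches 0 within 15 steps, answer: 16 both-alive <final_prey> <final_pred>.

Step 1: prey: 7+1-0=8; pred: 4+0-4=0
First extinction: pred at step 1

Answer: 1 pred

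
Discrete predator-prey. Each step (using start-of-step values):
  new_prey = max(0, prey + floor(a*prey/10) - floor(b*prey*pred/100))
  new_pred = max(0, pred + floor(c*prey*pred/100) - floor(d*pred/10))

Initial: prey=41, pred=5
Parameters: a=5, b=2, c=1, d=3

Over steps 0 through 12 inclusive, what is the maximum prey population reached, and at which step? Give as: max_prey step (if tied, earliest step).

Step 1: prey: 41+20-4=57; pred: 5+2-1=6
Step 2: prey: 57+28-6=79; pred: 6+3-1=8
Step 3: prey: 79+39-12=106; pred: 8+6-2=12
Step 4: prey: 106+53-25=134; pred: 12+12-3=21
Step 5: prey: 134+67-56=145; pred: 21+28-6=43
Step 6: prey: 145+72-124=93; pred: 43+62-12=93
Step 7: prey: 93+46-172=0; pred: 93+86-27=152
Step 8: prey: 0+0-0=0; pred: 152+0-45=107
Step 9: prey: 0+0-0=0; pred: 107+0-32=75
Step 10: prey: 0+0-0=0; pred: 75+0-22=53
Step 11: prey: 0+0-0=0; pred: 53+0-15=38
Step 12: prey: 0+0-0=0; pred: 38+0-11=27
Max prey = 145 at step 5

Answer: 145 5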